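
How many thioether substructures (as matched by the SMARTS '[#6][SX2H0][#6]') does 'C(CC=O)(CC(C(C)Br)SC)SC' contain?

[#6][SX2H0][#6] is the SMARTS for a thioether: an aliphatic sulfur bridging two carbons with no H on the sulfur.
The molecule carries 2 separate instances of a methylthio ether (-SCH3) meeting every constraint; each maps to a distinct set of atoms, giving 2 matches.

2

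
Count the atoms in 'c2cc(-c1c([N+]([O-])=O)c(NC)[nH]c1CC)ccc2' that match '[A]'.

7

The query [A] means: A matches any aliphatic (non-aromatic) heavy atom.
Check the 18 heavy atoms by environment: 1× n (aromatic) → no; 10× c (aromatic) → no; 3× C → match; 1× N (charge +1) → match; 1× O (charge -1) → match; 1× O → match; 1× N → match.
Summing the matching environments: 3 + 1 + 1 + 1 + 1 = 7 matching atoms.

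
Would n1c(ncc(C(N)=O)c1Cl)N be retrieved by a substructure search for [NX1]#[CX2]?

The pattern [NX1]#[CX2] describes a nitrogen triple-bonded to a two-connected carbon — a nitrile.
The closest candidate here is a primary amide (-C(=O)NH2), but the nitrogen is NX3, not NX1. No other fragment satisfies the full query, so there is no match.

No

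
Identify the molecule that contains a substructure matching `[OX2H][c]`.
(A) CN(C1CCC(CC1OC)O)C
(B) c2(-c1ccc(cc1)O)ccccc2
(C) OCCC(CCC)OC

[OX2H][c] describes a hydroxyl oxygen attached to an aromatic carbon (a phenol).
(A) has a hydroxyl group (-OH) but the -OH is on an aliphatic carbon, not an aromatic c.
(B) contains a hydroxyl group (-OH), which satisfies every atom and bond constraint.
(C) has a hydroxyl group (-OH) but the -OH is on an aliphatic carbon, not an aromatic c.
So the answer is (B).

B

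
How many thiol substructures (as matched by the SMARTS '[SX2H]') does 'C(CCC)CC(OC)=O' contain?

0

[SX2H] is the SMARTS for a thiol: an aliphatic sulfur with two connections, one being H.
No fragment in the molecule satisfies every constraint, giving 0 matches.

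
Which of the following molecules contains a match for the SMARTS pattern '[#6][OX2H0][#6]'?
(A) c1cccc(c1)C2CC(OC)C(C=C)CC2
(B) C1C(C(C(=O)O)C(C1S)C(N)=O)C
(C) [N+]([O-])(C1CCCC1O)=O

A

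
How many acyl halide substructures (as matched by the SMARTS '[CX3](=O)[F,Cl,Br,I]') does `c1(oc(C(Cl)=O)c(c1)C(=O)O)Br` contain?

1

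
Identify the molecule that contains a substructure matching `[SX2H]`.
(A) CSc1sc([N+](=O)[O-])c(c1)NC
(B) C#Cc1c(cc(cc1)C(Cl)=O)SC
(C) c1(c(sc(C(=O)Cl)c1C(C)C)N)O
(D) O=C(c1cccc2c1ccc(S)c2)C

D

[SX2H] describes an aliphatic sulfur with two connections, one being H (a thiol).
(A) has a methylthio ether (-SCH3) but the sulfur has H0 (bonded to two carbons), not H1.
(B) has a methylthio ether (-SCH3) but the sulfur has H0 (bonded to two carbons), not H1.
(C) has a hydroxyl group (-OH) but it is an -OH, not an -SH.
(D) contains a thiol (-SH), which satisfies every atom and bond constraint.
So the answer is (D).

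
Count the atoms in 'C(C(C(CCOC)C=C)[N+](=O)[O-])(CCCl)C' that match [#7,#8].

4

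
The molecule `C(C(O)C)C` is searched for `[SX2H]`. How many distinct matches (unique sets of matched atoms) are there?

0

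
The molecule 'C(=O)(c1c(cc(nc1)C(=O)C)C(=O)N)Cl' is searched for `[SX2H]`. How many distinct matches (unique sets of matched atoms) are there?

0

[SX2H] is the SMARTS for a thiol: an aliphatic sulfur with two connections, one being H.
No fragment in the molecule satisfies every constraint, giving 0 matches.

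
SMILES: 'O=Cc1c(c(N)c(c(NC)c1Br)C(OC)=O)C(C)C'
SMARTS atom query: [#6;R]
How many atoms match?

6

The query [#6;R] means: carbon that is part of a ring.
Check the 19 heavy atoms by environment: 6× c (aromatic, in 6-ring) → match; 7× C (acyclic) → no; 3× O (acyclic) → no; 2× N (acyclic) → no; 1× Br (acyclic) → no.
That gives 6 matching atoms.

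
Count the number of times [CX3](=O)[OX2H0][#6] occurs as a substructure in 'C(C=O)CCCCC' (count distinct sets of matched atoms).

[CX3](=O)[OX2H0][#6] is the SMARTS for an ester: a carbonyl carbon bonded to an oxygen that is itself bonded to carbon (no H on that O).
No fragment in the molecule satisfies every constraint, giving 0 matches.

0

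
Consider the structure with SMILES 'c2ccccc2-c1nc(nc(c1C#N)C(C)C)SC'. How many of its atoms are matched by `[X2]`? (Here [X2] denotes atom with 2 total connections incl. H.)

4

Check the 19 heavy atoms by environment: 2× n (aromatic, X2) → match; 10× c (aromatic, X3) → no; 1× C (X2) → match; 1× N (X1) → no; 4× C (X4) → no; 1× S (X2) → match.
Summing the matching environments: 2 + 1 + 1 = 4 matching atoms.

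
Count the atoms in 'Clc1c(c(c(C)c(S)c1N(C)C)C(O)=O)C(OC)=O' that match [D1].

9

The query [D1] means: atom with exactly one heavy-atom neighbour (degree 1).
Check the 19 heavy atoms by environment: 6× c (aromatic, D3) → no; 2× C (D3) → no; 3× O (D1) → match; 4× C (D1) → match; 1× N (D3) → no; 1× Cl (D1) → match; 1× S (D1) → match; 1× O (D2) → no.
Summing the matching environments: 3 + 4 + 1 + 1 = 9 matching atoms.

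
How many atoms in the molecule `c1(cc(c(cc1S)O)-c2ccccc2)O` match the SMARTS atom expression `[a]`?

The query [a] means: a matches any aromatic atom.
Check the 15 heavy atoms by environment: 12× c (aromatic) → match; 2× O → no; 1× S → no.
That gives 12 matching atoms.

12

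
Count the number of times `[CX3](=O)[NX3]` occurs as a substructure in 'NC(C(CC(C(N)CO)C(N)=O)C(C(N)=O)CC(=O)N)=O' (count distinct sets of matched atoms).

[CX3](=O)[NX3] is the SMARTS for an amide: a carbonyl carbon bonded to a trivalent nitrogen.
The molecule carries 4 separate instances of a primary amide (-C(=O)NH2) meeting every constraint; each maps to a distinct set of atoms, giving 4 matches.

4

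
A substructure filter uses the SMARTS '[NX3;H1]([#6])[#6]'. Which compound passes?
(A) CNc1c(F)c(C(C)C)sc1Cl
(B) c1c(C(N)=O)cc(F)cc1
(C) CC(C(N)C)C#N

A

[NX3;H1]([#6])[#6] describes a trivalent nitrogen with one H, bonded to two carbons (a secondary amine).
(A) contains an N-methylamino group (-NHCH3), which satisfies every atom and bond constraint.
(B) has a primary amide (-C(=O)NH2) but the -C(=O)NH2 nitrogen has H2, not H1.
(C) has a primary amino group (-NH2) but the nitrogen has H2 and only one carbon neighbour.
So the answer is (A).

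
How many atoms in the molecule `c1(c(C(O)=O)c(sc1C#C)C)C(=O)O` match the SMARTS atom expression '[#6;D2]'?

1

The query [#6;D2] means: any carbon bonded to exactly two heavy atoms.
Check the 14 heavy atoms by environment: 1× s (aromatic, D2) → no; 4× c (aromatic, D3) → no; 1× C (D2) → match; 2× C (D1) → no; 2× C (D3) → no; 4× O (D1) → no.
That gives 1 matching atom.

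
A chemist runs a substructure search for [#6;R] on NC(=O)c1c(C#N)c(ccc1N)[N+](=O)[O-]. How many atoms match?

6

The query [#6;R] means: carbon that is part of a ring.
Check the 15 heavy atoms by environment: 6× c (aromatic, in 6-ring) → match; 2× C (acyclic) → no; 3× N (acyclic) → no; 2× O (acyclic) → no; 1× N (charge +1, acyclic) → no; 1× O (charge -1, acyclic) → no.
That gives 6 matching atoms.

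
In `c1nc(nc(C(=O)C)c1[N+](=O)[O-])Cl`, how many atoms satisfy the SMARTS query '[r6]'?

6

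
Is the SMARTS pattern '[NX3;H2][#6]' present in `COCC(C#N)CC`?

The pattern [NX3;H2][#6] describes a trivalent nitrogen with two H attached to carbon — a primary amine.
The closest candidate here is a nitrile (-C#N), but the nitrogen is NX1 (triple-bonded), not NX3 with two H. No other fragment satisfies the full query, so there is no match.

No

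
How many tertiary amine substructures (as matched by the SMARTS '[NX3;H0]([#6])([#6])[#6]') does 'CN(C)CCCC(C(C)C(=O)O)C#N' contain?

1

[NX3;H0]([#6])([#6])[#6] is the SMARTS for a tertiary amine: a trivalent nitrogen with no H, bonded to three carbons.
Exactly one fragment in the molecule meets all constraints, giving 1 match.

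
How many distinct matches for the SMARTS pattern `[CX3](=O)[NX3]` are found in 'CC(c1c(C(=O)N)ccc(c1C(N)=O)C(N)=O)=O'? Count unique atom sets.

3

[CX3](=O)[NX3] is the SMARTS for an amide: a carbonyl carbon bonded to a trivalent nitrogen.
The molecule carries 3 separate instances of a primary amide (-C(=O)NH2) meeting every constraint; each maps to a distinct set of atoms, giving 3 matches.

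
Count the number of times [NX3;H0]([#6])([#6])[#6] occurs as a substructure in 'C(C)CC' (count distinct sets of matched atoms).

0

[NX3;H0]([#6])([#6])[#6] is the SMARTS for a tertiary amine: a trivalent nitrogen with no H, bonded to three carbons.
No fragment in the molecule satisfies every constraint, giving 0 matches.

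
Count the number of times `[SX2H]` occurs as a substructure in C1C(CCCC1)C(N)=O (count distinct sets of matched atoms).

0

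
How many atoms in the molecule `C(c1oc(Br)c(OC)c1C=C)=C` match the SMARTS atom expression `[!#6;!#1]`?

3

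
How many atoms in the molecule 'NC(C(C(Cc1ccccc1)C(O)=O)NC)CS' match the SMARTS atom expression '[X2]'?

2

Check the 18 heavy atoms by environment: 6× C (X4) → no; 1× C (X3) → no; 1× O (X1) → no; 1× O (X2) → match; 2× N (X3) → no; 6× c (aromatic, X3) → no; 1× S (X2) → match.
Summing the matching environments: 1 + 1 = 2 matching atoms.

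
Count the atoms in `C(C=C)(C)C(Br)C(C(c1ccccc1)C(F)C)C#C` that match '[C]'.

Check the 19 heavy atoms by environment: 11× C → match; 1× F → no; 1× Br → no; 6× c (aromatic) → no.
That gives 11 matching atoms.

11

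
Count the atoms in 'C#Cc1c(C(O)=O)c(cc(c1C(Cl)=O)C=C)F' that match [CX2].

The query [CX2] means: C with X2: aliphatic carbon with exactly 2 total connections.
Check the 17 heavy atoms by environment: 6× c (aromatic, X3) → no; 2× C (X2) → match; 4× C (X3) → no; 2× O (X1) → no; 1× Cl (X1) → no; 1× O (X2) → no; 1× F (X1) → no.
That gives 2 matching atoms.

2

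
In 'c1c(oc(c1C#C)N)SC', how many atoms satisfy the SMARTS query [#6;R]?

4

The query [#6;R] means: carbon that is part of a ring.
Check the 10 heavy atoms by environment: 1× o (aromatic, in 5-ring) → no; 4× c (aromatic, in 5-ring) → match; 1× S (acyclic) → no; 3× C (acyclic) → no; 1× N (acyclic) → no.
That gives 4 matching atoms.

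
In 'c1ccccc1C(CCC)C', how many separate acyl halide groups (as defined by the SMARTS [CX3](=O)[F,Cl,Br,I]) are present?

0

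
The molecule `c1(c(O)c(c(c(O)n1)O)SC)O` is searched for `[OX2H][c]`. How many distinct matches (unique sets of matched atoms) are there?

4

[OX2H][c] is the SMARTS for a phenol: a hydroxyl oxygen attached to an aromatic carbon.
The molecule carries 4 separate instances of a hydroxyl group (-OH) meeting every constraint; each maps to a distinct set of atoms, giving 4 matches.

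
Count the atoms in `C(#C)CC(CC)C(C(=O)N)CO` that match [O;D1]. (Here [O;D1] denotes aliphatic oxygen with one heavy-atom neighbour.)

Check the 12 heavy atoms by environment: 4× C (D2) → no; 3× C (D3) → no; 2× O (D1) → match; 1× N (D1) → no; 2× C (D1) → no.
That gives 2 matching atoms.

2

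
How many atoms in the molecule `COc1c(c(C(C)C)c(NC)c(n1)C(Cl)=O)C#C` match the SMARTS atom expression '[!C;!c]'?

5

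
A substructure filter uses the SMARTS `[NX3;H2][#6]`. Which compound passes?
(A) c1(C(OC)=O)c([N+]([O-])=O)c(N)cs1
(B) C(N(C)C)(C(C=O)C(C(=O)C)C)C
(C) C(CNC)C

[NX3;H2][#6] describes a trivalent nitrogen with two H attached to carbon (a primary amine).
(A) contains a primary amino group (-NH2), which satisfies every atom and bond constraint.
(B) has a dimethylamino group (-N(CH3)2) but the nitrogen has H0, not H2.
(C) has an N-methylamino group (-NHCH3) but the nitrogen bears two carbons and only one H (H1), not H2.
So the answer is (A).

A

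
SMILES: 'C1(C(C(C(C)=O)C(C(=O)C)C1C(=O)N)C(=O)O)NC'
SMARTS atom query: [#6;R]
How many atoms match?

The query [#6;R] means: carbon that is part of a ring.
Check the 19 heavy atoms by environment: 5× C (in 5-ring) → match; 7× C (acyclic) → no; 5× O (acyclic) → no; 2× N (acyclic) → no.
That gives 5 matching atoms.

5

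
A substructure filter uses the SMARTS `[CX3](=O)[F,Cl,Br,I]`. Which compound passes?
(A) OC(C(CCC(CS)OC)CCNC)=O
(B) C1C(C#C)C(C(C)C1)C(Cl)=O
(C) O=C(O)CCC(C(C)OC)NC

[CX3](=O)[F,Cl,Br,I] describes a carbonyl carbon bonded to a halogen (an acyl halide).
(A) has a carboxylic acid group (-C(=O)OH) but the carbonyl is bonded to -OH, not to a halogen.
(B) contains an acyl chloride (-C(=O)Cl), which satisfies every atom and bond constraint.
(C) has a carboxylic acid group (-C(=O)OH) but the carbonyl is bonded to -OH, not to a halogen.
So the answer is (B).

B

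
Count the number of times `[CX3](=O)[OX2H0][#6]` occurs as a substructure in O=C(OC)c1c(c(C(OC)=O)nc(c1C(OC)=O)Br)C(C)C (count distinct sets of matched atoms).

3

[CX3](=O)[OX2H0][#6] is the SMARTS for an ester: a carbonyl carbon bonded to an oxygen that is itself bonded to carbon (no H on that O).
The molecule carries 3 separate instances of a methyl-ester group (-C(=O)OCH3) meeting every constraint; each maps to a distinct set of atoms, giving 3 matches.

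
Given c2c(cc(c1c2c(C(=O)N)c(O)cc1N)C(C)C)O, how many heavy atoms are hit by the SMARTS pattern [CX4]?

The query [CX4] means: C with X4: aliphatic carbon with exactly 4 total connections (bonds + H).
Check the 19 heavy atoms by environment: 10× c (aromatic, X3) → no; 2× O (X2) → no; 3× C (X4) → match; 1× C (X3) → no; 1× O (X1) → no; 2× N (X3) → no.
That gives 3 matching atoms.

3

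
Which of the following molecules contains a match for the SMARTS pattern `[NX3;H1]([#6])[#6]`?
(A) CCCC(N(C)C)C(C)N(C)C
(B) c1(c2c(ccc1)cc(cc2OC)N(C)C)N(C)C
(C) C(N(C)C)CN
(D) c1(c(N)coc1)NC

[NX3;H1]([#6])[#6] describes a trivalent nitrogen with one H, bonded to two carbons (a secondary amine).
(A) has a dimethylamino group (-N(CH3)2) but the nitrogen has H0, not H1.
(B) has a dimethylamino group (-N(CH3)2) but the nitrogen has H0, not H1.
(C) has a dimethylamino group (-N(CH3)2) but the nitrogen has H0, not H1.
(D) contains an N-methylamino group (-NHCH3), which satisfies every atom and bond constraint.
So the answer is (D).

D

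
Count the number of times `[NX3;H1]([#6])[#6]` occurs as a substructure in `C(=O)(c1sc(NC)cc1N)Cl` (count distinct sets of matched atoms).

[NX3;H1]([#6])[#6] is the SMARTS for a secondary amine: a trivalent nitrogen with one H, bonded to two carbons.
Exactly one fragment in the molecule meets all constraints, giving 1 match.

1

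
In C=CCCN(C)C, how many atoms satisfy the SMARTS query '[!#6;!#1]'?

1

The query [!#6;!#1] means: not carbon and not hydrogen — any heteroatom.
Check the 7 heavy atoms by environment: 6× C → no; 1× N → match.
That gives 1 matching atom.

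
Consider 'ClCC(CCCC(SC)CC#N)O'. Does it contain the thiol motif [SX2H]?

The pattern [SX2H] describes an aliphatic sulfur with two connections, one being H — a thiol.
The closest candidate here is a methylthio ether (-SCH3), but the sulfur has H0 (bonded to two carbons), not H1. No other fragment satisfies the full query, so there is no match.

No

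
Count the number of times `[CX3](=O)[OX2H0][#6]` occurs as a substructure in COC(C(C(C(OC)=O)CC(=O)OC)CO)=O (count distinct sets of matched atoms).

[CX3](=O)[OX2H0][#6] is the SMARTS for an ester: a carbonyl carbon bonded to an oxygen that is itself bonded to carbon (no H on that O).
The molecule carries 3 separate instances of a methyl-ester group (-C(=O)OCH3) meeting every constraint; each maps to a distinct set of atoms, giving 3 matches.

3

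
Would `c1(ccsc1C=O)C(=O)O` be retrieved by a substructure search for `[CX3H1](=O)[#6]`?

The pattern [CX3H1](=O)[#6] describes an sp2 carbon with one H, double-bonded to O and single-bonded to carbon — an aldehyde.
The molecule carries an aldehyde (-CHO), whose atoms satisfy every constraint of the query, so the pattern matches.

Yes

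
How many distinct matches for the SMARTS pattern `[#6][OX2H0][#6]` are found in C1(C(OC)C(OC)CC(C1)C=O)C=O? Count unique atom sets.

2

[#6][OX2H0][#6] is the SMARTS for an ether: an aliphatic oxygen bridging two carbons with no H on the oxygen.
The molecule carries 2 separate instances of a methoxy ether (-OCH3) meeting every constraint; each maps to a distinct set of atoms, giving 2 matches.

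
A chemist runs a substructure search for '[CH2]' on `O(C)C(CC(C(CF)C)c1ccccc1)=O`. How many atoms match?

2

The query [CH2] means: aliphatic carbon with exactly two hydrogens.
Check the 16 heavy atoms by environment: 2× C (H2) → match; 2× C (H1) → no; 1× c (aromatic, H0) → no; 5× c (aromatic, H1) → no; 1× C (H0) → no; 2× O (H0) → no; 2× C (H3) → no; 1× F (H0) → no.
That gives 2 matching atoms.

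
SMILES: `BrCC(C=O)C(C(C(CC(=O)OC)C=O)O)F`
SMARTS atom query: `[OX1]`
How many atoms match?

3

The query [OX1] means: aliphatic oxygen with one total connection — typically a carbonyl =O or an oxide.
Check the 17 heavy atoms by environment: 7× C (X4) → no; 2× O (X2) → no; 3× C (X3) → no; 3× O (X1) → match; 1× F (X1) → no; 1× Br (X1) → no.
That gives 3 matching atoms.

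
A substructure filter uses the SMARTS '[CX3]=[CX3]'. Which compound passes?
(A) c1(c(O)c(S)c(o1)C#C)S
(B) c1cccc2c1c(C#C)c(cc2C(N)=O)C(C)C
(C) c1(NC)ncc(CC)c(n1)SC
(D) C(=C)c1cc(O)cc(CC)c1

D

[CX3]=[CX3] describes a non-aromatic C=C double bond between two sp2 carbons (an alkene).
(A) has an ethynyl group (-C#CH) but the C-C bond is a triple bond, not a double bond.
(B) has an ethynyl group (-C#CH) but the C-C bond is a triple bond, not a double bond.
(C) has an ethyl group (-CH2CH3) but its C-C bond is a single bond between CX4 carbons, not CX3=CX3.
(D) contains a vinyl group (-CH=CH2), which satisfies every atom and bond constraint.
So the answer is (D).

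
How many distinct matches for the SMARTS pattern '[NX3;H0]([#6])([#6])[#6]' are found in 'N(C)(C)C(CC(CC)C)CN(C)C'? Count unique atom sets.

2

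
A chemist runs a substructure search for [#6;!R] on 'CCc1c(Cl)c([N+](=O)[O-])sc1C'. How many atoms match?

The query [#6;!R] means: carbon not in any ring.
Check the 12 heavy atoms by environment: 1× s (aromatic, in 5-ring) → no; 4× c (aromatic, in 5-ring) → no; 3× C (acyclic) → match; 1× Cl (acyclic) → no; 1× N (charge +1, acyclic) → no; 1× O (charge -1, acyclic) → no; 1× O (acyclic) → no.
That gives 3 matching atoms.

3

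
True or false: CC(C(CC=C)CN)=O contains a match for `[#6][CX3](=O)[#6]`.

True

The pattern [#6][CX3](=O)[#6] describes a carbonyl carbon (no H) flanked by two carbons — a ketone.
The molecule carries an acetyl/ketone group (-C(=O)CH3), whose atoms satisfy every constraint of the query, so the pattern matches.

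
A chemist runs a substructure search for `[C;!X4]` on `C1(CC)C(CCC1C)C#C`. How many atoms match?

Check the 10 heavy atoms by environment: 8× C (X4) → no; 2× C (X2) → match.
That gives 2 matching atoms.

2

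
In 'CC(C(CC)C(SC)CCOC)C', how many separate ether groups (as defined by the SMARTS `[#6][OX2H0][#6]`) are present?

1

[#6][OX2H0][#6] is the SMARTS for an ether: an aliphatic oxygen bridging two carbons with no H on the oxygen.
Exactly one fragment in the molecule meets all constraints, giving 1 match.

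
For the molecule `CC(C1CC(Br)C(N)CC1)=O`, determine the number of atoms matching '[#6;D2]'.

3

The query [#6;D2] means: any carbon bonded to exactly two heavy atoms.
Check the 11 heavy atoms by environment: 3× C (D2) → match; 4× C (D3) → no; 1× O (D1) → no; 1× C (D1) → no; 1× N (D1) → no; 1× Br (D1) → no.
That gives 3 matching atoms.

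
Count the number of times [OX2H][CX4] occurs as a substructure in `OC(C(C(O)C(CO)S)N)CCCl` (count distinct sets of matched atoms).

3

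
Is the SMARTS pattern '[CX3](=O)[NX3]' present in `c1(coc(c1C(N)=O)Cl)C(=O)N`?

Yes

The pattern [CX3](=O)[NX3] describes a carbonyl carbon bonded to a trivalent nitrogen — an amide.
The molecule carries a primary amide (-C(=O)NH2), whose atoms satisfy every constraint of the query, so the pattern matches.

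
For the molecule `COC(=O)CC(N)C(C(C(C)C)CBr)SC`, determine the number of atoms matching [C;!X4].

The query [C;!X4] means: aliphatic carbon that does not have four total connections.
Check the 16 heavy atoms by environment: 10× C (X4) → no; 1× C (X3) → match; 1× O (X1) → no; 1× O (X2) → no; 1× N (X3) → no; 1× S (X2) → no; 1× Br (X1) → no.
That gives 1 matching atom.

1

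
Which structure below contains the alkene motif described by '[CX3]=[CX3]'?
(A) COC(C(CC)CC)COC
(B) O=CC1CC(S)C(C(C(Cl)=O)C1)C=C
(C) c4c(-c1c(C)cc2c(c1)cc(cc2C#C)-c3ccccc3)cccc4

B

[CX3]=[CX3] describes a non-aromatic C=C double bond between two sp2 carbons (an alkene).
(A) has an ethyl group (-CH2CH3) but its C-C bond is a single bond between CX4 carbons, not CX3=CX3.
(B) contains a vinyl group (-CH=CH2), which satisfies every atom and bond constraint.
(C) has an ethynyl group (-C#CH) but the C-C bond is a triple bond, not a double bond.
So the answer is (B).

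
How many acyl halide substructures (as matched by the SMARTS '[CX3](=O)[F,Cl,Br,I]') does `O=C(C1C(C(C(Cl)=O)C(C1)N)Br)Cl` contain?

[CX3](=O)[F,Cl,Br,I] is the SMARTS for an acyl halide: a carbonyl carbon bonded to a halogen.
The molecule carries 2 separate instances of an acyl chloride (-C(=O)Cl) meeting every constraint; each maps to a distinct set of atoms, giving 2 matches.

2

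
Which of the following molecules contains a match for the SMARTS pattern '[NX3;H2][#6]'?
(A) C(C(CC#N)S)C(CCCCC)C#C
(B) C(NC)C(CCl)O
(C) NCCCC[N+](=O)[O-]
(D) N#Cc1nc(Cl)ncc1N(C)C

C

[NX3;H2][#6] describes a trivalent nitrogen with two H attached to carbon (a primary amine).
(A) has a nitrile (-C#N) but the nitrogen is NX1 (triple-bonded), not NX3 with two H.
(B) has an N-methylamino group (-NHCH3) but the nitrogen bears two carbons and only one H (H1), not H2.
(C) contains a primary amino group (-NH2), which satisfies every atom and bond constraint.
(D) has a dimethylamino group (-N(CH3)2) but the nitrogen has H0, not H2.
So the answer is (C).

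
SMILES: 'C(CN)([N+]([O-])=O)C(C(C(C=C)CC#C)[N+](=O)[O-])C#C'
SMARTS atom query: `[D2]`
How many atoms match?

The query [D2] means: atom with exactly two heavy-atom neighbours.
Check the 19 heavy atoms by environment: 5× C (D2) → match; 4× C (D3) → no; 3× C (D1) → no; 1× N (D1) → no; 2× N (charge +1, D3) → no; 2× O (charge -1, D1) → no; 2× O (D1) → no.
That gives 5 matching atoms.

5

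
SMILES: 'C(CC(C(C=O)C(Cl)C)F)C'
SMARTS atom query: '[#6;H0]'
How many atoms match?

0

The query [#6;H0] means: any carbon with no attached hydrogen.
Check the 11 heavy atoms by environment: 2× C (H3) → no; 4× C (H1) → no; 2× C (H2) → no; 1× Cl (H0) → no; 1× O (H0) → no; 1× F (H0) → no.
No environment satisfies the query, so 0 matching atoms.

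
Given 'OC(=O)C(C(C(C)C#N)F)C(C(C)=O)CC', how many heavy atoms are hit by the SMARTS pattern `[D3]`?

6

The query [D3] means: atom with exactly three heavy-atom neighbours.
Check the 16 heavy atoms by environment: 3× C (D1) → no; 6× C (D3) → match; 2× C (D2) → no; 1× N (D1) → no; 1× F (D1) → no; 3× O (D1) → no.
That gives 6 matching atoms.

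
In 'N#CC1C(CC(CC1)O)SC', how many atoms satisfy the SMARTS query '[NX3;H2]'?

Check the 11 heavy atoms by environment: 3× C (H1, X4) → no; 3× C (H2, X4) → no; 1× C (H0, X2) → no; 1× N (H0, X1) → no; 1× S (H0, X2) → no; 1× C (H3, X4) → no; 1× O (H1, X2) → no.
No environment satisfies the query, so 0 matching atoms.

0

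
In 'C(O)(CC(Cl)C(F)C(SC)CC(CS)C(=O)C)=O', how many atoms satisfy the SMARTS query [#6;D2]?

3

The query [#6;D2] means: any carbon bonded to exactly two heavy atoms.
Check the 18 heavy atoms by environment: 3× C (D2) → match; 6× C (D3) → no; 3× O (D1) → no; 2× C (D1) → no; 1× F (D1) → no; 1× S (D1) → no; 1× Cl (D1) → no; 1× S (D2) → no.
That gives 3 matching atoms.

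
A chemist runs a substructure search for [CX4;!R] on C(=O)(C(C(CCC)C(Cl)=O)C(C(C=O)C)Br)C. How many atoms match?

Check the 17 heavy atoms by environment: 9× C (X4, acyclic) → match; 3× C (X3, acyclic) → no; 3× O (X1, acyclic) → no; 1× Cl (X1, acyclic) → no; 1× Br (X1, acyclic) → no.
That gives 9 matching atoms.

9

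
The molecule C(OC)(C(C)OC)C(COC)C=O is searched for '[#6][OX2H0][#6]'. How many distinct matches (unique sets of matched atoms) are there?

3

[#6][OX2H0][#6] is the SMARTS for an ether: an aliphatic oxygen bridging two carbons with no H on the oxygen.
The molecule carries 3 separate instances of a methoxy ether (-OCH3) meeting every constraint; each maps to a distinct set of atoms, giving 3 matches.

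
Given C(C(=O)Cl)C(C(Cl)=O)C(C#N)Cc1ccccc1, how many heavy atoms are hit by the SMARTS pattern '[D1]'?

5

Check the 18 heavy atoms by environment: 3× C (D2) → no; 4× C (D3) → no; 1× c (aromatic, D3) → no; 5× c (aromatic, D2) → no; 1× N (D1) → match; 2× O (D1) → match; 2× Cl (D1) → match.
Summing the matching environments: 1 + 2 + 2 = 5 matching atoms.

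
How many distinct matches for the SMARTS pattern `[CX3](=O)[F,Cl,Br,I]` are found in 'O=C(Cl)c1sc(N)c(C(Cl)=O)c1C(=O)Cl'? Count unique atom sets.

[CX3](=O)[F,Cl,Br,I] is the SMARTS for an acyl halide: a carbonyl carbon bonded to a halogen.
The molecule carries 3 separate instances of an acyl chloride (-C(=O)Cl) meeting every constraint; each maps to a distinct set of atoms, giving 3 matches.

3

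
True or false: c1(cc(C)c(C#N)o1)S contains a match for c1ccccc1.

False

The pattern c1ccccc1 describes six aromatic carbons in a ring — a benzene ring.
The closest candidate here is a methyl group (-CH3), but no six-membered all-carbon aromatic ring is present. No other fragment satisfies the full query, so there is no match.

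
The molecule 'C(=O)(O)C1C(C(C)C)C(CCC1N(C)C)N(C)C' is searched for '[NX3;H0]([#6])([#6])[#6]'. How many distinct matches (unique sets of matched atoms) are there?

[NX3;H0]([#6])([#6])[#6] is the SMARTS for a tertiary amine: a trivalent nitrogen with no H, bonded to three carbons.
The molecule carries 2 separate instances of a dimethylamino group (-N(CH3)2) meeting every constraint; each maps to a distinct set of atoms, giving 2 matches.

2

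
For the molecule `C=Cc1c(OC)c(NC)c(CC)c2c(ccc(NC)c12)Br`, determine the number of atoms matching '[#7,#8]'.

The query [#7,#8] means: nitrogen or oxygen (comma = OR).
Check the 21 heavy atoms by environment: 10× c (aromatic) → no; 7× C → no; 2× N → match; 1× Br → no; 1× O → match.
Summing the matching environments: 2 + 1 = 3 matching atoms.

3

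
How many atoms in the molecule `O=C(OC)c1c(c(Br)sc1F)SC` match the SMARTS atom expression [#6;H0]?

5

Check the 13 heavy atoms by environment: 1× s (aromatic, H0) → no; 4× c (aromatic, H0) → match; 1× Br (H0) → no; 1× S (H0) → no; 2× C (H3) → no; 1× C (H0) → match; 2× O (H0) → no; 1× F (H0) → no.
Summing the matching environments: 4 + 1 = 5 matching atoms.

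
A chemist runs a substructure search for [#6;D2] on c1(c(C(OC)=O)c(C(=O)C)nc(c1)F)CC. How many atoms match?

2

The query [#6;D2] means: any carbon bonded to exactly two heavy atoms.
Check the 16 heavy atoms by environment: 1× n (aromatic, D2) → no; 4× c (aromatic, D3) → no; 1× c (aromatic, D2) → match; 1× F (D1) → no; 1× C (D2) → match; 3× C (D1) → no; 2× C (D3) → no; 2× O (D1) → no; 1× O (D2) → no.
Summing the matching environments: 1 + 1 = 2 matching atoms.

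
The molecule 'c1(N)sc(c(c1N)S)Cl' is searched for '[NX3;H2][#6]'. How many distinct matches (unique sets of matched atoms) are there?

[NX3;H2][#6] is the SMARTS for a primary amine: a trivalent nitrogen with two H attached to carbon.
The molecule carries 2 separate instances of a primary amino group (-NH2) meeting every constraint; each maps to a distinct set of atoms, giving 2 matches.

2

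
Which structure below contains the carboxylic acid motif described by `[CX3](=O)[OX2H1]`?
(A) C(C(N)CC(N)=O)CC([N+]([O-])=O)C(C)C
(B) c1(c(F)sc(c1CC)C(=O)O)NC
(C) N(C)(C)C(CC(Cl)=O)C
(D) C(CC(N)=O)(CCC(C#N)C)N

[CX3](=O)[OX2H1] describes an sp2 carbon double-bonded to O and single-bonded to an -OH oxygen (a carboxylic acid).
(A) has a primary amide (-C(=O)NH2) but the carbonyl is bonded to N, not to an -OH oxygen.
(B) contains a carboxylic acid group (-C(=O)OH), which satisfies every atom and bond constraint.
(C) has an acyl chloride (-C(=O)Cl) but the carbonyl is bonded to Cl, not to an -OH oxygen.
(D) has a primary amide (-C(=O)NH2) but the carbonyl is bonded to N, not to an -OH oxygen.
So the answer is (B).

B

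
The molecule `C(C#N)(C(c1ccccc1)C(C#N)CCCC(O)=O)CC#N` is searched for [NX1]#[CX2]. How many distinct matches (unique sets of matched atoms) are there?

3

[NX1]#[CX2] is the SMARTS for a nitrile: a nitrogen triple-bonded to a two-connected carbon.
The molecule carries 3 separate instances of a nitrile (-C#N) meeting every constraint; each maps to a distinct set of atoms, giving 3 matches.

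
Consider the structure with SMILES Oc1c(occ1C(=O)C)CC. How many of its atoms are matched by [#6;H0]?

4

The query [#6;H0] means: any carbon with no attached hydrogen.
Check the 11 heavy atoms by environment: 1× o (aromatic, H0) → no; 1× c (aromatic, H1) → no; 3× c (aromatic, H0) → match; 1× C (H2) → no; 2× C (H3) → no; 1× O (H1) → no; 1× C (H0) → match; 1× O (H0) → no.
Summing the matching environments: 3 + 1 = 4 matching atoms.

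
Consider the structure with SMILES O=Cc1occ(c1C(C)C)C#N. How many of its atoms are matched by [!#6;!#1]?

3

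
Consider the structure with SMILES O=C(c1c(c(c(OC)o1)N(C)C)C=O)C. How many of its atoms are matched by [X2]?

2

The query [X2] means: any atom with exactly two total connections (bonds + H).
Check the 15 heavy atoms by environment: 1× o (aromatic, X2) → match; 4× c (aromatic, X3) → no; 1× N (X3) → no; 4× C (X4) → no; 1× O (X2) → match; 2× C (X3) → no; 2× O (X1) → no.
Summing the matching environments: 1 + 1 = 2 matching atoms.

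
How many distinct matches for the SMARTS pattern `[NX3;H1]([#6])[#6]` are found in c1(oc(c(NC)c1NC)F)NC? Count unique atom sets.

3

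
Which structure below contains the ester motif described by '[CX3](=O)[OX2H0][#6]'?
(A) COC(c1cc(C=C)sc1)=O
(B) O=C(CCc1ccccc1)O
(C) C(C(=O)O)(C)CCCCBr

[CX3](=O)[OX2H0][#6] describes a carbonyl carbon bonded to an oxygen that is itself bonded to carbon (no H on that O) (an ester).
(A) contains a methyl-ester group (-C(=O)OCH3), which satisfies every atom and bond constraint.
(B) has a carboxylic acid group (-C(=O)OH) but the singly-bonded O carries H (OX2H1, not H0).
(C) has a carboxylic acid group (-C(=O)OH) but the singly-bonded O carries H (OX2H1, not H0).
So the answer is (A).

A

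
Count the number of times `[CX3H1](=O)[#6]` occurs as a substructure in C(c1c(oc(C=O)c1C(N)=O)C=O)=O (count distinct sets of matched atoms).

[CX3H1](=O)[#6] is the SMARTS for an aldehyde: an sp2 carbon with one H, double-bonded to O and single-bonded to carbon.
The molecule carries 3 separate instances of an aldehyde (-CHO) meeting every constraint; each maps to a distinct set of atoms, giving 3 matches.

3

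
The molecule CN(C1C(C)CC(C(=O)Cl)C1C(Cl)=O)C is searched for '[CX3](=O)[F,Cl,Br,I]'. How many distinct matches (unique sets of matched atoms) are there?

2

[CX3](=O)[F,Cl,Br,I] is the SMARTS for an acyl halide: a carbonyl carbon bonded to a halogen.
The molecule carries 2 separate instances of an acyl chloride (-C(=O)Cl) meeting every constraint; each maps to a distinct set of atoms, giving 2 matches.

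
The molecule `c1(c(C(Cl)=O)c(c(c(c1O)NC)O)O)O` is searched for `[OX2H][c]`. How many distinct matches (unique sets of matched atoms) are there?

4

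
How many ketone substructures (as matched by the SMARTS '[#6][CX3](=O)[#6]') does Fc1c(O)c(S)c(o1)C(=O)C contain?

1

[#6][CX3](=O)[#6] is the SMARTS for a ketone: a carbonyl carbon (no H) flanked by two carbons.
Exactly one fragment in the molecule meets all constraints, giving 1 match.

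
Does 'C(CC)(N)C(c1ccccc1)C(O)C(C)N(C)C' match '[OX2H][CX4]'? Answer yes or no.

Yes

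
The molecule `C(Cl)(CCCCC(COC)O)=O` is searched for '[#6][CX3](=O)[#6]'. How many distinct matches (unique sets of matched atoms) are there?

0

[#6][CX3](=O)[#6] is the SMARTS for a ketone: a carbonyl carbon (no H) flanked by two carbons.
No fragment in the molecule satisfies every constraint, giving 0 matches.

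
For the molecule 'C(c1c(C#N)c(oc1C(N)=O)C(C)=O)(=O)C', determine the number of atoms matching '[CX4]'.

2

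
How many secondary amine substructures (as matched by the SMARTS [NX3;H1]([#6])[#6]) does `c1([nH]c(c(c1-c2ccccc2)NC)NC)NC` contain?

3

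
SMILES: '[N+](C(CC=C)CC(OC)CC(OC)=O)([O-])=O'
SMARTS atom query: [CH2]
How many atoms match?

4

The query [CH2] means: aliphatic carbon with exactly two hydrogens.
Check the 16 heavy atoms by environment: 4× C (H2) → match; 3× C (H1) → no; 1× C (H0) → no; 4× O (H0) → no; 2× C (H3) → no; 1× N (charge +1, H0) → no; 1× O (charge -1, H0) → no.
That gives 4 matching atoms.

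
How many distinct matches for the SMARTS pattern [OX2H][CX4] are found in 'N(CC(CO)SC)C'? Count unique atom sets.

[OX2H][CX4] is the SMARTS for an aliphatic alcohol: a hydroxyl oxygen bound to an sp3 (X4) carbon.
Exactly one fragment in the molecule meets all constraints, giving 1 match.

1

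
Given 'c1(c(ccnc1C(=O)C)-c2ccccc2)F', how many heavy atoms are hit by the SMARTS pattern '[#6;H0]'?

The query [#6;H0] means: any carbon with no attached hydrogen.
Check the 16 heavy atoms by environment: 1× n (aromatic, H0) → no; 7× c (aromatic, H1) → no; 4× c (aromatic, H0) → match; 1× C (H0) → match; 1× O (H0) → no; 1× C (H3) → no; 1× F (H0) → no.
Summing the matching environments: 4 + 1 = 5 matching atoms.

5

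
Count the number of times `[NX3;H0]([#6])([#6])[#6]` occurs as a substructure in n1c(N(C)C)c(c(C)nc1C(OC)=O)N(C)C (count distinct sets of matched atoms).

2

[NX3;H0]([#6])([#6])[#6] is the SMARTS for a tertiary amine: a trivalent nitrogen with no H, bonded to three carbons.
The molecule carries 2 separate instances of a dimethylamino group (-N(CH3)2) meeting every constraint; each maps to a distinct set of atoms, giving 2 matches.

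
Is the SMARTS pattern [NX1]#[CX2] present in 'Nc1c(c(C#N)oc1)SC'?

The pattern [NX1]#[CX2] describes a nitrogen triple-bonded to a two-connected carbon — a nitrile.
The molecule carries a nitrile (-C#N), whose atoms satisfy every constraint of the query, so the pattern matches.

Yes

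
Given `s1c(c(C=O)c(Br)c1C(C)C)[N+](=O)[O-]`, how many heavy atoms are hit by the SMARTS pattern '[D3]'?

6

The query [D3] means: atom with exactly three heavy-atom neighbours.
Check the 14 heavy atoms by environment: 1× s (aromatic, D2) → no; 4× c (aromatic, D3) → match; 1× C (D3) → match; 2× C (D1) → no; 1× C (D2) → no; 2× O (D1) → no; 1× N (charge +1, D3) → match; 1× O (charge -1, D1) → no; 1× Br (D1) → no.
Summing the matching environments: 4 + 1 + 1 = 6 matching atoms.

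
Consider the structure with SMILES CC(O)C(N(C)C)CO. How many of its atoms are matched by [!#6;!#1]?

3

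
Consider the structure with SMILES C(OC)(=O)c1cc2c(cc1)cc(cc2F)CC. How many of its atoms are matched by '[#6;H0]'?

6

The query [#6;H0] means: any carbon with no attached hydrogen.
Check the 17 heavy atoms by environment: 5× c (aromatic, H0) → match; 5× c (aromatic, H1) → no; 1× C (H2) → no; 2× C (H3) → no; 1× F (H0) → no; 1× C (H0) → match; 2× O (H0) → no.
Summing the matching environments: 5 + 1 = 6 matching atoms.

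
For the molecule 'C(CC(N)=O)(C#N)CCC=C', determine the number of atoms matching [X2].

The query [X2] means: any atom with exactly two total connections (bonds + H).
Check the 11 heavy atoms by environment: 4× C (X4) → no; 1× C (X2) → match; 1× N (X1) → no; 3× C (X3) → no; 1× O (X1) → no; 1× N (X3) → no.
That gives 1 matching atom.

1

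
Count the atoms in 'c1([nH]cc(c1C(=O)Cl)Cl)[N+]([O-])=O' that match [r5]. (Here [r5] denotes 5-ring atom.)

5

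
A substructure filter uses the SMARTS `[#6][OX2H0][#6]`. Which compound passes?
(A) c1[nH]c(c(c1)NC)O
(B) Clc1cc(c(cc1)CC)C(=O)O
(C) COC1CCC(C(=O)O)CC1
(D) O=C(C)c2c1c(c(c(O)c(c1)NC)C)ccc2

C

[#6][OX2H0][#6] describes an aliphatic oxygen bridging two carbons with no H on the oxygen (an ether).
(A) has a hydroxyl group (-OH) but the oxygen has H1, not H0 bridging two carbons.
(B) has a carboxylic acid group (-C(=O)OH) but the -OH oxygen has H1; the =O is OX1, not OX2.
(C) contains a methoxy ether (-OCH3), which satisfies every atom and bond constraint.
(D) has a hydroxyl group (-OH) but the oxygen has H1, not H0 bridging two carbons.
So the answer is (C).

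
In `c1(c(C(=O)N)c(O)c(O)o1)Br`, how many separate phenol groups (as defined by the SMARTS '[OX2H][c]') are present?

[OX2H][c] is the SMARTS for a phenol: a hydroxyl oxygen attached to an aromatic carbon.
The molecule carries 2 separate instances of a hydroxyl group (-OH) meeting every constraint; each maps to a distinct set of atoms, giving 2 matches.

2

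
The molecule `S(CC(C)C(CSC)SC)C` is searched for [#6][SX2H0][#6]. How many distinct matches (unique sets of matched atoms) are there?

3

[#6][SX2H0][#6] is the SMARTS for a thioether: an aliphatic sulfur bridging two carbons with no H on the sulfur.
The molecule carries 3 separate instances of a methylthio ether (-SCH3) meeting every constraint; each maps to a distinct set of atoms, giving 3 matches.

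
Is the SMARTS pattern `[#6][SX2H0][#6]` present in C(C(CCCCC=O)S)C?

No

The pattern [#6][SX2H0][#6] describes an aliphatic sulfur bridging two carbons with no H on the sulfur — a thioether.
The closest candidate here is a thiol (-SH), but the sulfur has H1, not H0 bridging two carbons. No other fragment satisfies the full query, so there is no match.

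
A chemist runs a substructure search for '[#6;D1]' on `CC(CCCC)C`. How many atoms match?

Check the 7 heavy atoms by environment: 3× C (D2) → no; 3× C (D1) → match; 1× C (D3) → no.
That gives 3 matching atoms.

3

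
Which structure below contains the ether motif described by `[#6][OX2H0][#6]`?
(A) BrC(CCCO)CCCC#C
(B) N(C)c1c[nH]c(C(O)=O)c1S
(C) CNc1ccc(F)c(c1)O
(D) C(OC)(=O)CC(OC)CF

[#6][OX2H0][#6] describes an aliphatic oxygen bridging two carbons with no H on the oxygen (an ether).
(A) has a hydroxyl group (-OH) but the oxygen has H1, not H0 bridging two carbons.
(B) has a carboxylic acid group (-C(=O)OH) but the -OH oxygen has H1; the =O is OX1, not OX2.
(C) has a hydroxyl group (-OH) but the oxygen has H1, not H0 bridging two carbons.
(D) contains a methoxy ether (-OCH3), which satisfies every atom and bond constraint.
So the answer is (D).

D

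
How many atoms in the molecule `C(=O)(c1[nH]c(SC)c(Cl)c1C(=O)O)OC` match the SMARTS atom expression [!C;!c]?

The query [!C;!c] means: neither aliphatic nor aromatic carbon — same as [!#6].
Check the 15 heavy atoms by environment: 1× n (aromatic) → match; 4× c (aromatic) → no; 1× S → match; 4× C → no; 1× Cl → match; 4× O → match.
Summing the matching environments: 1 + 1 + 1 + 4 = 7 matching atoms.

7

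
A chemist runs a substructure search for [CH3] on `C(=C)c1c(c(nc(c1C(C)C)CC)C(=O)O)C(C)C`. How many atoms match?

Check the 19 heavy atoms by environment: 1× n (aromatic, H0) → no; 5× c (aromatic, H0) → no; 3× C (H1) → no; 5× C (H3) → match; 2× C (H2) → no; 1× C (H0) → no; 1× O (H0) → no; 1× O (H1) → no.
That gives 5 matching atoms.

5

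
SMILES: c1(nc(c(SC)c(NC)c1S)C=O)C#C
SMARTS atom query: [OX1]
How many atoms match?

1

The query [OX1] means: aliphatic oxygen with one total connection — typically a carbonyl =O or an oxide.
Check the 15 heavy atoms by environment: 1× n (aromatic, X2) → no; 5× c (aromatic, X3) → no; 1× N (X3) → no; 2× C (X4) → no; 1× C (X3) → no; 1× O (X1) → match; 2× C (X2) → no; 2× S (X2) → no.
That gives 1 matching atom.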